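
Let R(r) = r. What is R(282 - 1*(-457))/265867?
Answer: 739/265867 ≈ 0.0027796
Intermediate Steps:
R(282 - 1*(-457))/265867 = (282 - 1*(-457))/265867 = (282 + 457)*(1/265867) = 739*(1/265867) = 739/265867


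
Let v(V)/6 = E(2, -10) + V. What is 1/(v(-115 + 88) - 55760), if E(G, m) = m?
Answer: -1/55982 ≈ -1.7863e-5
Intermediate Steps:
v(V) = -60 + 6*V (v(V) = 6*(-10 + V) = -60 + 6*V)
1/(v(-115 + 88) - 55760) = 1/((-60 + 6*(-115 + 88)) - 55760) = 1/((-60 + 6*(-27)) - 55760) = 1/((-60 - 162) - 55760) = 1/(-222 - 55760) = 1/(-55982) = -1/55982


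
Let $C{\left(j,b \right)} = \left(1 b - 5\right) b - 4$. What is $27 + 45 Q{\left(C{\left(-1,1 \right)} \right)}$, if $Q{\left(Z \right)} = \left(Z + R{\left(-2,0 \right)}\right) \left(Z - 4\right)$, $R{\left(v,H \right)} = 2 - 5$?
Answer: $5967$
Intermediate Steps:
$C{\left(j,b \right)} = -4 + b \left(-5 + b\right)$ ($C{\left(j,b \right)} = \left(b - 5\right) b - 4 = \left(-5 + b\right) b - 4 = b \left(-5 + b\right) - 4 = -4 + b \left(-5 + b\right)$)
$R{\left(v,H \right)} = -3$
$Q{\left(Z \right)} = \left(-4 + Z\right) \left(-3 + Z\right)$ ($Q{\left(Z \right)} = \left(Z - 3\right) \left(Z - 4\right) = \left(-3 + Z\right) \left(-4 + Z\right) = \left(-4 + Z\right) \left(-3 + Z\right)$)
$27 + 45 Q{\left(C{\left(-1,1 \right)} \right)} = 27 + 45 \left(12 + \left(-4 + 1^{2} - 5\right)^{2} - 7 \left(-4 + 1^{2} - 5\right)\right) = 27 + 45 \left(12 + \left(-4 + 1 - 5\right)^{2} - 7 \left(-4 + 1 - 5\right)\right) = 27 + 45 \left(12 + \left(-8\right)^{2} - -56\right) = 27 + 45 \left(12 + 64 + 56\right) = 27 + 45 \cdot 132 = 27 + 5940 = 5967$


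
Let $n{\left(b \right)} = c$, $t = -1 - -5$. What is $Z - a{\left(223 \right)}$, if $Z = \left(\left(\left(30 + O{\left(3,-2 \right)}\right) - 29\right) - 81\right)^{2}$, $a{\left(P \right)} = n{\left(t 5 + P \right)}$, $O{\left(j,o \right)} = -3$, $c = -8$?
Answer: $6897$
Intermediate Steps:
$t = 4$ ($t = -1 + 5 = 4$)
$n{\left(b \right)} = -8$
$a{\left(P \right)} = -8$
$Z = 6889$ ($Z = \left(\left(\left(30 - 3\right) - 29\right) - 81\right)^{2} = \left(\left(27 - 29\right) - 81\right)^{2} = \left(-2 - 81\right)^{2} = \left(-83\right)^{2} = 6889$)
$Z - a{\left(223 \right)} = 6889 - -8 = 6889 + 8 = 6897$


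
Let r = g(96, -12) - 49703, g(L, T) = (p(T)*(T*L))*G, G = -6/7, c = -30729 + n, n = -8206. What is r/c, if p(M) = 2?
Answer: 334097/272545 ≈ 1.2258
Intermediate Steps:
c = -38935 (c = -30729 - 8206 = -38935)
G = -6/7 (G = -6*⅐ = -6/7 ≈ -0.85714)
g(L, T) = -12*L*T/7 (g(L, T) = (2*(T*L))*(-6/7) = (2*(L*T))*(-6/7) = (2*L*T)*(-6/7) = -12*L*T/7)
r = -334097/7 (r = -12/7*96*(-12) - 49703 = 13824/7 - 49703 = -334097/7 ≈ -47728.)
r/c = -334097/7/(-38935) = -334097/7*(-1/38935) = 334097/272545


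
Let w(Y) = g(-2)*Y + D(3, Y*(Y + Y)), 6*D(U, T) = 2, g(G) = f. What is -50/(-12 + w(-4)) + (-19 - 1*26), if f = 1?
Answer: -1965/47 ≈ -41.809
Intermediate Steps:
g(G) = 1
D(U, T) = 1/3 (D(U, T) = (1/6)*2 = 1/3)
w(Y) = 1/3 + Y (w(Y) = 1*Y + 1/3 = Y + 1/3 = 1/3 + Y)
-50/(-12 + w(-4)) + (-19 - 1*26) = -50/(-12 + (1/3 - 4)) + (-19 - 1*26) = -50/(-12 - 11/3) + (-19 - 26) = -50/(-47/3) - 45 = -50*(-3/47) - 45 = 150/47 - 45 = -1965/47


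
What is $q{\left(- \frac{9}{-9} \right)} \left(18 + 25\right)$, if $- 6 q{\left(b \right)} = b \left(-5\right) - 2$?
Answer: $\frac{301}{6} \approx 50.167$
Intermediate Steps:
$q{\left(b \right)} = \frac{1}{3} + \frac{5 b}{6}$ ($q{\left(b \right)} = - \frac{b \left(-5\right) - 2}{6} = - \frac{- 5 b - 2}{6} = - \frac{-2 - 5 b}{6} = \frac{1}{3} + \frac{5 b}{6}$)
$q{\left(- \frac{9}{-9} \right)} \left(18 + 25\right) = \left(\frac{1}{3} + \frac{5 \left(- \frac{9}{-9}\right)}{6}\right) \left(18 + 25\right) = \left(\frac{1}{3} + \frac{5 \left(\left(-9\right) \left(- \frac{1}{9}\right)\right)}{6}\right) 43 = \left(\frac{1}{3} + \frac{5}{6} \cdot 1\right) 43 = \left(\frac{1}{3} + \frac{5}{6}\right) 43 = \frac{7}{6} \cdot 43 = \frac{301}{6}$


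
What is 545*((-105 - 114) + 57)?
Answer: -88290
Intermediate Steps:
545*((-105 - 114) + 57) = 545*(-219 + 57) = 545*(-162) = -88290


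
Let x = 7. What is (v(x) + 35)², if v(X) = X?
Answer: 1764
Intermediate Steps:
(v(x) + 35)² = (7 + 35)² = 42² = 1764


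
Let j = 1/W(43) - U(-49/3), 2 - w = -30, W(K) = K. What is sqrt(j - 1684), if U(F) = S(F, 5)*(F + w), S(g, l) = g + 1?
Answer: I*sqrt(24025519)/129 ≈ 37.997*I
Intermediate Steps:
S(g, l) = 1 + g
w = 32 (w = 2 - 1*(-30) = 2 + 30 = 32)
U(F) = (1 + F)*(32 + F) (U(F) = (1 + F)*(F + 32) = (1 + F)*(32 + F))
j = 92975/387 (j = 1/43 - (1 - 49/3)*(32 - 49/3) = 1/43 - (-46)*47/(3*3) = 1/43 - 1*(-2162/9) = 1/43 + 2162/9 = 92975/387 ≈ 240.25)
sqrt(j - 1684) = sqrt(92975/387 - 1684) = sqrt(-558733/387) = I*sqrt(24025519)/129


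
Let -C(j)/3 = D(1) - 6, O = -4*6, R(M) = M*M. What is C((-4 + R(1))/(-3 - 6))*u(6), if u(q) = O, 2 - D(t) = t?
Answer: -360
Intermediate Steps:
R(M) = M²
D(t) = 2 - t
O = -24
u(q) = -24
C(j) = 15 (C(j) = -3*((2 - 1*1) - 6) = -3*((2 - 1) - 6) = -3*(1 - 6) = -3*(-5) = 15)
C((-4 + R(1))/(-3 - 6))*u(6) = 15*(-24) = -360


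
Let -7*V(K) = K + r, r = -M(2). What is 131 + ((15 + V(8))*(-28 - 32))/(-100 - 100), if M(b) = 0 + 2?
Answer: 9467/70 ≈ 135.24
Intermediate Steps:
M(b) = 2
r = -2 (r = -1*2 = -2)
V(K) = 2/7 - K/7 (V(K) = -(K - 2)/7 = -(-2 + K)/7 = 2/7 - K/7)
131 + ((15 + V(8))*(-28 - 32))/(-100 - 100) = 131 + ((15 + (2/7 - 1/7*8))*(-28 - 32))/(-100 - 100) = 131 + ((15 + (2/7 - 8/7))*(-60))/(-200) = 131 + ((15 - 6/7)*(-60))*(-1/200) = 131 + ((99/7)*(-60))*(-1/200) = 131 - 5940/7*(-1/200) = 131 + 297/70 = 9467/70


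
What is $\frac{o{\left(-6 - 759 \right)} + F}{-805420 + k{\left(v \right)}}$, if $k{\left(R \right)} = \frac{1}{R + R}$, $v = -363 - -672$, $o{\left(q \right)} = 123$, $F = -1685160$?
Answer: $\frac{1041352866}{497749559} \approx 2.0921$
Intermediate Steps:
$v = 309$ ($v = -363 + 672 = 309$)
$k{\left(R \right)} = \frac{1}{2 R}$
$\frac{o{\left(-6 - 759 \right)} + F}{-805420 + k{\left(v \right)}} = \frac{123 - 1685160}{-805420 + \frac{1}{2 \cdot 309}} = - \frac{1685037}{-805420 + \frac{1}{2} \cdot \frac{1}{309}} = - \frac{1685037}{-805420 + \frac{1}{618}} = - \frac{1685037}{- \frac{497749559}{618}} = \left(-1685037\right) \left(- \frac{618}{497749559}\right) = \frac{1041352866}{497749559}$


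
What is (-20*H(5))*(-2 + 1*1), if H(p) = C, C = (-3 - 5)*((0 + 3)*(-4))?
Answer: 1920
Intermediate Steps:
C = 96 (C = -24*(-4) = -8*(-12) = 96)
H(p) = 96
(-20*H(5))*(-2 + 1*1) = (-20*96)*(-2 + 1*1) = -1920*(-2 + 1) = -1920*(-1) = 1920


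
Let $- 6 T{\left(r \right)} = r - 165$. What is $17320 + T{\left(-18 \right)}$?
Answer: $\frac{34701}{2} \approx 17351.0$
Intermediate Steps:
$T{\left(r \right)} = \frac{55}{2} - \frac{r}{6}$ ($T{\left(r \right)} = - \frac{r - 165}{6} = - \frac{-165 + r}{6} = \frac{55}{2} - \frac{r}{6}$)
$17320 + T{\left(-18 \right)} = 17320 + \left(\frac{55}{2} - -3\right) = 17320 + \left(\frac{55}{2} + 3\right) = 17320 + \frac{61}{2} = \frac{34701}{2}$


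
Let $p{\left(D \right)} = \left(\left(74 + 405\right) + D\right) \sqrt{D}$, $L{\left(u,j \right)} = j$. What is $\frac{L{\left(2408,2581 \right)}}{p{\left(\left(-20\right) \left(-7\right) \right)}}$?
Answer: $\frac{2581 \sqrt{35}}{43330} \approx 0.3524$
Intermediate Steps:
$p{\left(D \right)} = \sqrt{D} \left(479 + D\right)$ ($p{\left(D \right)} = \left(479 + D\right) \sqrt{D} = \sqrt{D} \left(479 + D\right)$)
$\frac{L{\left(2408,2581 \right)}}{p{\left(\left(-20\right) \left(-7\right) \right)}} = \frac{2581}{\sqrt{\left(-20\right) \left(-7\right)} \left(479 - -140\right)} = \frac{2581}{\sqrt{140} \left(479 + 140\right)} = \frac{2581}{2 \sqrt{35} \cdot 619} = \frac{2581}{1238 \sqrt{35}} = 2581 \frac{\sqrt{35}}{43330} = \frac{2581 \sqrt{35}}{43330}$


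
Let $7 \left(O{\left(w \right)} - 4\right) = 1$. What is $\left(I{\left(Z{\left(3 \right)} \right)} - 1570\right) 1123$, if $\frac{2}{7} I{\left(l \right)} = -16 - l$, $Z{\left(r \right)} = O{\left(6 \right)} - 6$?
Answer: $- \frac{3637397}{2} \approx -1.8187 \cdot 10^{6}$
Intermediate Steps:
$O{\left(w \right)} = \frac{29}{7}$ ($O{\left(w \right)} = 4 + \frac{1}{7} \cdot 1 = 4 + \frac{1}{7} = \frac{29}{7}$)
$Z{\left(r \right)} = - \frac{13}{7}$ ($Z{\left(r \right)} = \frac{29}{7} - 6 = - \frac{13}{7}$)
$I{\left(l \right)} = -56 - \frac{7 l}{2}$ ($I{\left(l \right)} = \frac{7 \left(-16 - l\right)}{2} = -56 - \frac{7 l}{2}$)
$\left(I{\left(Z{\left(3 \right)} \right)} - 1570\right) 1123 = \left(\left(-56 - - \frac{13}{2}\right) - 1570\right) 1123 = \left(\left(-56 + \frac{13}{2}\right) - 1570\right) 1123 = \left(- \frac{99}{2} - 1570\right) 1123 = \left(- \frac{3239}{2}\right) 1123 = - \frac{3637397}{2}$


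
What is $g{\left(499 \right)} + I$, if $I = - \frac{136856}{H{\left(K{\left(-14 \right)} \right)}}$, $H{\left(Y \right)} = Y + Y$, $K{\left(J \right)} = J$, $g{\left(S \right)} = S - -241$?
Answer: $\frac{39394}{7} \approx 5627.7$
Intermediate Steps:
$g{\left(S \right)} = 241 + S$ ($g{\left(S \right)} = S + 241 = 241 + S$)
$H{\left(Y \right)} = 2 Y$
$I = \frac{34214}{7}$ ($I = - \frac{136856}{2 \left(-14\right)} = - \frac{136856}{-28} = \left(-136856\right) \left(- \frac{1}{28}\right) = \frac{34214}{7} \approx 4887.7$)
$g{\left(499 \right)} + I = \left(241 + 499\right) + \frac{34214}{7} = 740 + \frac{34214}{7} = \frac{39394}{7}$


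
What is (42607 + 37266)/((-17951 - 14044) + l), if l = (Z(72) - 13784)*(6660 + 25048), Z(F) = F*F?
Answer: -79873/272720795 ≈ -0.00029287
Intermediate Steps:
Z(F) = F²
l = -272688800 (l = (72² - 13784)*(6660 + 25048) = (5184 - 13784)*31708 = -8600*31708 = -272688800)
(42607 + 37266)/((-17951 - 14044) + l) = (42607 + 37266)/((-17951 - 14044) - 272688800) = 79873/(-31995 - 272688800) = 79873/(-272720795) = 79873*(-1/272720795) = -79873/272720795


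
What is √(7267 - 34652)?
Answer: I*√27385 ≈ 165.48*I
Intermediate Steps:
√(7267 - 34652) = √(-27385) = I*√27385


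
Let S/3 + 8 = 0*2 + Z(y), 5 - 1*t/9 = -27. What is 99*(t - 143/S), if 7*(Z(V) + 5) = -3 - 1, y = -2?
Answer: 2741673/95 ≈ 28860.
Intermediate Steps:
Z(V) = -39/7 (Z(V) = -5 + (-3 - 1)/7 = -5 + (⅐)*(-4) = -5 - 4/7 = -39/7)
t = 288 (t = 45 - 9*(-27) = 45 + 243 = 288)
S = -285/7 (S = -24 + 3*(0*2 - 39/7) = -24 + 3*(0 - 39/7) = -24 + 3*(-39/7) = -24 - 117/7 = -285/7 ≈ -40.714)
99*(t - 143/S) = 99*(288 - 143/(-285/7)) = 99*(288 - 143*(-7/285)) = 99*(288 + 1001/285) = 99*(83081/285) = 2741673/95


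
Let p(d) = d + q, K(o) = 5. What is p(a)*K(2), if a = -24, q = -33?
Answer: -285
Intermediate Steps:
p(d) = -33 + d (p(d) = d - 33 = -33 + d)
p(a)*K(2) = (-33 - 24)*5 = -57*5 = -285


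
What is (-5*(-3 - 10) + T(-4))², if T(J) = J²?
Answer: 6561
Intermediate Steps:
(-5*(-3 - 10) + T(-4))² = (-5*(-3 - 10) + (-4)²)² = (-5*(-13) + 16)² = (65 + 16)² = 81² = 6561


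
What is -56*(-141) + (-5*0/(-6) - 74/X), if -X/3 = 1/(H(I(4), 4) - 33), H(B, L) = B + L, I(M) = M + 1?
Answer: 7304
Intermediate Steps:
I(M) = 1 + M
X = ⅛ (X = -3/(((1 + 4) + 4) - 33) = -3/((5 + 4) - 33) = -3/(9 - 33) = -3/(-24) = -3*(-1/24) = ⅛ ≈ 0.12500)
-56*(-141) + (-5*0/(-6) - 74/X) = -56*(-141) + (-5*0/(-6) - 74/⅛) = 7896 + (0*(-⅙) - 74*8) = 7896 + (0 - 592) = 7896 - 592 = 7304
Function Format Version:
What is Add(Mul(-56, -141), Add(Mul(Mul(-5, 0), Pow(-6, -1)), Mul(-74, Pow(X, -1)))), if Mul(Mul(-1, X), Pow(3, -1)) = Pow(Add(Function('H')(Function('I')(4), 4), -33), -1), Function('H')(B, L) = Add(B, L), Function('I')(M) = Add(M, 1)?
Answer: 7304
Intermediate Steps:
Function('I')(M) = Add(1, M)
X = Rational(1, 8) (X = Mul(-3, Pow(Add(Add(Add(1, 4), 4), -33), -1)) = Mul(-3, Pow(Add(Add(5, 4), -33), -1)) = Mul(-3, Pow(Add(9, -33), -1)) = Mul(-3, Pow(-24, -1)) = Mul(-3, Rational(-1, 24)) = Rational(1, 8) ≈ 0.12500)
Add(Mul(-56, -141), Add(Mul(Mul(-5, 0), Pow(-6, -1)), Mul(-74, Pow(X, -1)))) = Add(Mul(-56, -141), Add(Mul(Mul(-5, 0), Pow(-6, -1)), Mul(-74, Pow(Rational(1, 8), -1)))) = Add(7896, Add(Mul(0, Rational(-1, 6)), Mul(-74, 8))) = Add(7896, Add(0, -592)) = Add(7896, -592) = 7304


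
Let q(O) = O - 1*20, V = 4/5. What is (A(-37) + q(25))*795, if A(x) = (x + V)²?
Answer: 5228874/5 ≈ 1.0458e+6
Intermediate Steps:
V = ⅘ (V = 4*(⅕) = ⅘ ≈ 0.80000)
q(O) = -20 + O (q(O) = O - 20 = -20 + O)
A(x) = (⅘ + x)² (A(x) = (x + ⅘)² = (⅘ + x)²)
(A(-37) + q(25))*795 = ((4 + 5*(-37))²/25 + (-20 + 25))*795 = ((4 - 185)²/25 + 5)*795 = ((1/25)*(-181)² + 5)*795 = ((1/25)*32761 + 5)*795 = (32761/25 + 5)*795 = (32886/25)*795 = 5228874/5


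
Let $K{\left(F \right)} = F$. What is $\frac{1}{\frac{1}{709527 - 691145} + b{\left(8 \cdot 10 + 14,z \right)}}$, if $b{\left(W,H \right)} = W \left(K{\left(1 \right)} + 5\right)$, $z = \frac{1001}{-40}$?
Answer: $\frac{18382}{10367449} \approx 0.0017731$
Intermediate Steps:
$z = - \frac{1001}{40}$ ($z = 1001 \left(- \frac{1}{40}\right) = - \frac{1001}{40} \approx -25.025$)
$b{\left(W,H \right)} = 6 W$ ($b{\left(W,H \right)} = W \left(1 + 5\right) = W 6 = 6 W$)
$\frac{1}{\frac{1}{709527 - 691145} + b{\left(8 \cdot 10 + 14,z \right)}} = \frac{1}{\frac{1}{709527 - 691145} + 6 \left(8 \cdot 10 + 14\right)} = \frac{1}{\frac{1}{18382} + 6 \left(80 + 14\right)} = \frac{1}{\frac{1}{18382} + 6 \cdot 94} = \frac{1}{\frac{1}{18382} + 564} = \frac{1}{\frac{10367449}{18382}} = \frac{18382}{10367449}$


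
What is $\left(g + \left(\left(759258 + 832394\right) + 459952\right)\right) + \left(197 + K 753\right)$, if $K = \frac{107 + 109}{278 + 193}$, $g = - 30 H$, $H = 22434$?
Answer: $\frac{216522833}{157} \approx 1.3791 \cdot 10^{6}$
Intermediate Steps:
$g = -673020$ ($g = \left(-30\right) 22434 = -673020$)
$K = \frac{72}{157}$ ($K = \frac{216}{471} = 216 \cdot \frac{1}{471} = \frac{72}{157} \approx 0.4586$)
$\left(g + \left(\left(759258 + 832394\right) + 459952\right)\right) + \left(197 + K 753\right) = \left(-673020 + \left(\left(759258 + 832394\right) + 459952\right)\right) + \left(197 + \frac{72}{157} \cdot 753\right) = \left(-673020 + \left(1591652 + 459952\right)\right) + \left(197 + \frac{54216}{157}\right) = \left(-673020 + 2051604\right) + \frac{85145}{157} = 1378584 + \frac{85145}{157} = \frac{216522833}{157}$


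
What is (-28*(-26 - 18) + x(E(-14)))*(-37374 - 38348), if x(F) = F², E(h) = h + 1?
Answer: -106086522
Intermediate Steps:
E(h) = 1 + h
(-28*(-26 - 18) + x(E(-14)))*(-37374 - 38348) = (-28*(-26 - 18) + (1 - 14)²)*(-37374 - 38348) = (-28*(-44) + (-13)²)*(-75722) = (1232 + 169)*(-75722) = 1401*(-75722) = -106086522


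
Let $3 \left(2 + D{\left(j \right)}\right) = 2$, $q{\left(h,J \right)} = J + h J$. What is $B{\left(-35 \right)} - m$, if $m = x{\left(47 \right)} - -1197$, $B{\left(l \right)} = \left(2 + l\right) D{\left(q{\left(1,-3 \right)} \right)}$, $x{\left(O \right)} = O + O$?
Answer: $-1247$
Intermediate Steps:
$q{\left(h,J \right)} = J + J h$
$D{\left(j \right)} = - \frac{4}{3}$ ($D{\left(j \right)} = -2 + \frac{1}{3} \cdot 2 = -2 + \frac{2}{3} = - \frac{4}{3}$)
$x{\left(O \right)} = 2 O$
$B{\left(l \right)} = - \frac{8}{3} - \frac{4 l}{3}$ ($B{\left(l \right)} = \left(2 + l\right) \left(- \frac{4}{3}\right) = - \frac{8}{3} - \frac{4 l}{3}$)
$m = 1291$ ($m = 2 \cdot 47 - -1197 = 94 + 1197 = 1291$)
$B{\left(-35 \right)} - m = \left(- \frac{8}{3} - - \frac{140}{3}\right) - 1291 = \left(- \frac{8}{3} + \frac{140}{3}\right) - 1291 = 44 - 1291 = -1247$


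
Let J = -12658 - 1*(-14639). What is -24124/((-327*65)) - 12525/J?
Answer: -218429231/42106155 ≈ -5.1876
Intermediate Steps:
J = 1981 (J = -12658 + 14639 = 1981)
-24124/((-327*65)) - 12525/J = -24124/((-327*65)) - 12525/1981 = -24124/(-21255) - 12525*1/1981 = -24124*(-1/21255) - 12525/1981 = 24124/21255 - 12525/1981 = -218429231/42106155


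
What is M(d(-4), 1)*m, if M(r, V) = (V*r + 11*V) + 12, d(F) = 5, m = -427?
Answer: -11956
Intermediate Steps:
M(r, V) = 12 + 11*V + V*r (M(r, V) = (11*V + V*r) + 12 = 12 + 11*V + V*r)
M(d(-4), 1)*m = (12 + 11*1 + 1*5)*(-427) = (12 + 11 + 5)*(-427) = 28*(-427) = -11956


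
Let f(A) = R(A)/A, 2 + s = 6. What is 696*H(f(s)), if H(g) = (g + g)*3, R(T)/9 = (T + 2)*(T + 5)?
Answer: 507384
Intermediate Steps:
R(T) = 9*(2 + T)*(5 + T) (R(T) = 9*((T + 2)*(T + 5)) = 9*((2 + T)*(5 + T)) = 9*(2 + T)*(5 + T))
s = 4 (s = -2 + 6 = 4)
f(A) = (90 + 9*A**2 + 63*A)/A
H(g) = 6*g (H(g) = (2*g)*3 = 6*g)
696*H(f(s)) = 696*(6*(63 + 9*4 + 90/4)) = 696*(6*(63 + 36 + 90*(1/4))) = 696*(6*(63 + 36 + 45/2)) = 696*(6*(243/2)) = 696*729 = 507384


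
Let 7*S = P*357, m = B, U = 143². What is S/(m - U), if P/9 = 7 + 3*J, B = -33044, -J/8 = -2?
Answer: -765/1621 ≈ -0.47193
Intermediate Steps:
J = 16 (J = -8*(-2) = 16)
P = 495 (P = 9*(7 + 3*16) = 9*(7 + 48) = 9*55 = 495)
U = 20449
m = -33044
S = 25245 (S = (495*357)/7 = (⅐)*176715 = 25245)
S/(m - U) = 25245/(-33044 - 1*20449) = 25245/(-33044 - 20449) = 25245/(-53493) = 25245*(-1/53493) = -765/1621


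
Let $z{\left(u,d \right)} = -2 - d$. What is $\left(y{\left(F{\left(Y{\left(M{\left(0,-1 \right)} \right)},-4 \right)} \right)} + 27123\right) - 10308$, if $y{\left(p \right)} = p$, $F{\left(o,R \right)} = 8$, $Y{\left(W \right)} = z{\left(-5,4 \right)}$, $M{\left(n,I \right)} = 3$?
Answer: $16823$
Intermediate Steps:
$Y{\left(W \right)} = -6$ ($Y{\left(W \right)} = -2 - 4 = -6$)
$\left(y{\left(F{\left(Y{\left(M{\left(0,-1 \right)} \right)},-4 \right)} \right)} + 27123\right) - 10308 = \left(8 + 27123\right) - 10308 = 27131 - 10308 = 16823$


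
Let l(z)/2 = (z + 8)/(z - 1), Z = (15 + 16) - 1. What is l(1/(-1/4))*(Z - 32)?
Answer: 16/5 ≈ 3.2000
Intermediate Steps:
Z = 30 (Z = 31 - 1 = 30)
l(z) = 2*(8 + z)/(-1 + z) (l(z) = 2*((z + 8)/(z - 1)) = 2*((8 + z)/(-1 + z)) = 2*(8 + z)/(-1 + z))
l(1/(-1/4))*(Z - 32) = (2*(8 + 1/(-1/4))/(-1 + 1/(-1/4)))*(30 - 32) = (2*(8 + 1/(-1*¼))/(-1 + 1/(-1*¼)))*(-2) = (2*(8 + 1/(-¼))/(-1 + 1/(-¼)))*(-2) = (2*(8 + 1*(-4))/(-1 + 1*(-4)))*(-2) = (2*(8 - 4)/(-1 - 4))*(-2) = (2*4/(-5))*(-2) = (2*(-⅕)*4)*(-2) = -8/5*(-2) = 16/5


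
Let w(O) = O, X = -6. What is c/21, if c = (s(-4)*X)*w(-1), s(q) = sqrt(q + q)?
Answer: 4*I*sqrt(2)/7 ≈ 0.80812*I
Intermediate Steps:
s(q) = sqrt(2)*sqrt(q) (s(q) = sqrt(2*q) = sqrt(2)*sqrt(q))
c = 12*I*sqrt(2) (c = ((sqrt(2)*sqrt(-4))*(-6))*(-1) = ((sqrt(2)*(2*I))*(-6))*(-1) = ((2*I*sqrt(2))*(-6))*(-1) = -12*I*sqrt(2)*(-1) = 12*I*sqrt(2) ≈ 16.971*I)
c/21 = (12*I*sqrt(2))/21 = (12*I*sqrt(2))*(1/21) = 4*I*sqrt(2)/7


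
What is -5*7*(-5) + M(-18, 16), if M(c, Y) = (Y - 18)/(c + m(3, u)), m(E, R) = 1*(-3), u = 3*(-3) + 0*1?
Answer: 3677/21 ≈ 175.10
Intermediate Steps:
u = -9 (u = -9 + 0 = -9)
m(E, R) = -3
M(c, Y) = (-18 + Y)/(-3 + c) (M(c, Y) = (Y - 18)/(c - 3) = (-18 + Y)/(-3 + c))
-5*7*(-5) + M(-18, 16) = -5*7*(-5) + (-18 + 16)/(-3 - 18) = -35*(-5) - 2/(-21) = 175 - 1/21*(-2) = 175 + 2/21 = 3677/21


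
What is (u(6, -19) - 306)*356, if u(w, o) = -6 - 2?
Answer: -111784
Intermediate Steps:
u(w, o) = -8
(u(6, -19) - 306)*356 = (-8 - 306)*356 = -314*356 = -111784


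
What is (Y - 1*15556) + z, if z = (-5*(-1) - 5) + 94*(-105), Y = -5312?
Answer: -30738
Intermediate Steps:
z = -9870 (z = (5 - 5) - 9870 = 0 - 9870 = -9870)
(Y - 1*15556) + z = (-5312 - 1*15556) - 9870 = (-5312 - 15556) - 9870 = -20868 - 9870 = -30738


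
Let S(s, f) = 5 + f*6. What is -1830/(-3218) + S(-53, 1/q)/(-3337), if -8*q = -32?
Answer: 6085793/10738466 ≈ 0.56673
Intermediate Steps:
q = 4 (q = -1/8*(-32) = 4)
S(s, f) = 5 + 6*f
-1830/(-3218) + S(-53, 1/q)/(-3337) = -1830/(-3218) + (5 + 6/4)/(-3337) = -1830*(-1/3218) + (5 + 6*(1/4))*(-1/3337) = 915/1609 + (5 + 3/2)*(-1/3337) = 915/1609 + (13/2)*(-1/3337) = 915/1609 - 13/6674 = 6085793/10738466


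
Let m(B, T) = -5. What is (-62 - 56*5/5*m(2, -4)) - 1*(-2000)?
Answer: 2218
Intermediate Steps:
(-62 - 56*5/5*m(2, -4)) - 1*(-2000) = (-62 - 56*5/5*(-5)) - 1*(-2000) = (-62 - 56*(⅕)*5*(-5)) + 2000 = (-62 - 56*(-5)) + 2000 = (-62 + 280) + 2000 = 218 + 2000 = 2218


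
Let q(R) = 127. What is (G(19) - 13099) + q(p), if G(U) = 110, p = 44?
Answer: -12862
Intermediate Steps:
(G(19) - 13099) + q(p) = (110 - 13099) + 127 = -12989 + 127 = -12862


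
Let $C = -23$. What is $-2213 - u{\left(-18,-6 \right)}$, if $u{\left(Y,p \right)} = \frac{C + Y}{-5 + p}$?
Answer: $- \frac{24384}{11} \approx -2216.7$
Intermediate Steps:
$u{\left(Y,p \right)} = \frac{-23 + Y}{-5 + p}$
$-2213 - u{\left(-18,-6 \right)} = -2213 - \frac{-23 - 18}{-5 - 6} = -2213 - \frac{1}{-11} \left(-41\right) = -2213 - \left(- \frac{1}{11}\right) \left(-41\right) = -2213 - \frac{41}{11} = - \frac{24384}{11}$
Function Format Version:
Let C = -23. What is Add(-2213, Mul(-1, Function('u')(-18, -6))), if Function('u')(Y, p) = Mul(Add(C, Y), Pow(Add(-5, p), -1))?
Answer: Rational(-24384, 11) ≈ -2216.7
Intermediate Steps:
Function('u')(Y, p) = Mul(Pow(Add(-5, p), -1), Add(-23, Y)) (Function('u')(Y, p) = Mul(Add(-23, Y), Pow(Add(-5, p), -1)) = Mul(Pow(Add(-5, p), -1), Add(-23, Y)))
Add(-2213, Mul(-1, Function('u')(-18, -6))) = Add(-2213, Mul(-1, Mul(Pow(Add(-5, -6), -1), Add(-23, -18)))) = Add(-2213, Mul(-1, Mul(Pow(-11, -1), -41))) = Add(-2213, Mul(-1, Mul(Rational(-1, 11), -41))) = Add(-2213, Mul(-1, Rational(41, 11))) = Add(-2213, Rational(-41, 11)) = Rational(-24384, 11)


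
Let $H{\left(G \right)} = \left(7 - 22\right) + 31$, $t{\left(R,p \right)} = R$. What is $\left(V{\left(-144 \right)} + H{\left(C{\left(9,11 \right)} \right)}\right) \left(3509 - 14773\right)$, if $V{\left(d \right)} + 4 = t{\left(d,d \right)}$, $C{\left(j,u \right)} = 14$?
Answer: $1486848$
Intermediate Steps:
$V{\left(d \right)} = -4 + d$
$H{\left(G \right)} = 16$ ($H{\left(G \right)} = -15 + 31 = 16$)
$\left(V{\left(-144 \right)} + H{\left(C{\left(9,11 \right)} \right)}\right) \left(3509 - 14773\right) = \left(\left(-4 - 144\right) + 16\right) \left(3509 - 14773\right) = \left(-148 + 16\right) \left(-11264\right) = \left(-132\right) \left(-11264\right) = 1486848$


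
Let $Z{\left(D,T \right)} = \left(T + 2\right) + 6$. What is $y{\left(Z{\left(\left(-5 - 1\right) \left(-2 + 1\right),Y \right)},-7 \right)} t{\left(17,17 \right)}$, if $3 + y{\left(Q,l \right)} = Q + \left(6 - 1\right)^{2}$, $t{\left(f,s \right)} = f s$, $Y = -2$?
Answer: $8092$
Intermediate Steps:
$Z{\left(D,T \right)} = 8 + T$ ($Z{\left(D,T \right)} = \left(2 + T\right) + 6 = 8 + T$)
$y{\left(Q,l \right)} = 22 + Q$ ($y{\left(Q,l \right)} = -3 + \left(Q + \left(6 - 1\right)^{2}\right) = -3 + \left(Q + 5^{2}\right) = -3 + \left(Q + 25\right) = -3 + \left(25 + Q\right) = 22 + Q$)
$y{\left(Z{\left(\left(-5 - 1\right) \left(-2 + 1\right),Y \right)},-7 \right)} t{\left(17,17 \right)} = \left(22 + \left(8 - 2\right)\right) 17 \cdot 17 = \left(22 + 6\right) 289 = 28 \cdot 289 = 8092$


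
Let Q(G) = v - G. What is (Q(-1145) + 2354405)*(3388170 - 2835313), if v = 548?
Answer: 1302585271986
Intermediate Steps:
Q(G) = 548 - G
(Q(-1145) + 2354405)*(3388170 - 2835313) = ((548 - 1*(-1145)) + 2354405)*(3388170 - 2835313) = ((548 + 1145) + 2354405)*552857 = (1693 + 2354405)*552857 = 2356098*552857 = 1302585271986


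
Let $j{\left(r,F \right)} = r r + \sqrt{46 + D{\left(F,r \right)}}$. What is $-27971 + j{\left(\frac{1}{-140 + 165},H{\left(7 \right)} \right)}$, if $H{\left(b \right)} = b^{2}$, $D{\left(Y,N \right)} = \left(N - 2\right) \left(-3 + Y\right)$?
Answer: $- \frac{17481874}{625} + \frac{4 i \sqrt{69}}{5} \approx -27971.0 + 6.6453 i$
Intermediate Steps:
$D{\left(Y,N \right)} = \left(-3 + Y\right) \left(-2 + N\right)$ ($D{\left(Y,N \right)} = \left(-2 + N\right) \left(-3 + Y\right) = \left(-3 + Y\right) \left(-2 + N\right)$)
$j{\left(r,F \right)} = r^{2} + \sqrt{52 - 3 r - 2 F + F r}$ ($j{\left(r,F \right)} = r r + \sqrt{46 + \left(6 - 3 r - 2 F + r F\right)} = r^{2} + \sqrt{46 + \left(6 - 3 r - 2 F + F r\right)} = r^{2} + \sqrt{52 - 3 r - 2 F + F r}$)
$-27971 + j{\left(\frac{1}{-140 + 165},H{\left(7 \right)} \right)} = -27971 + \left(\left(\frac{1}{-140 + 165}\right)^{2} + \sqrt{52 - \frac{3}{-140 + 165} - 2 \cdot 7^{2} + \frac{7^{2}}{-140 + 165}}\right) = -27971 + \left(\left(\frac{1}{25}\right)^{2} + \sqrt{52 - \frac{3}{25} - 98 + \frac{49}{25}}\right) = -27971 + \left(\left(\frac{1}{25}\right)^{2} + \sqrt{52 - \frac{3}{25} - 98 + 49 \cdot \frac{1}{25}}\right) = -27971 + \left(\frac{1}{625} + \sqrt{52 - \frac{3}{25} - 98 + \frac{49}{25}}\right) = -27971 + \left(\frac{1}{625} + \sqrt{- \frac{1104}{25}}\right) = -27971 + \left(\frac{1}{625} + \frac{4 i \sqrt{69}}{5}\right) = - \frac{17481874}{625} + \frac{4 i \sqrt{69}}{5}$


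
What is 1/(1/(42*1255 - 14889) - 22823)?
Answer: -37821/863188682 ≈ -4.3815e-5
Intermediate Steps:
1/(1/(42*1255 - 14889) - 22823) = 1/(1/(52710 - 14889) - 22823) = 1/(1/37821 - 22823) = 1/(-863188682/37821) = -37821/863188682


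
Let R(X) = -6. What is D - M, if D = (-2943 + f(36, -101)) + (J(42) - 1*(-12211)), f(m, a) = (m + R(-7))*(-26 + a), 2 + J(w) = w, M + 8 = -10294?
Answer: 15800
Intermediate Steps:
M = -10302 (M = -8 - 10294 = -10302)
J(w) = -2 + w
f(m, a) = (-26 + a)*(-6 + m) (f(m, a) = (m - 6)*(-26 + a) = (-6 + m)*(-26 + a) = (-26 + a)*(-6 + m))
D = 5498 (D = (-2943 + (156 - 26*36 - 6*(-101) - 101*36)) + ((-2 + 42) - 1*(-12211)) = (-2943 + (156 - 936 + 606 - 3636)) + (40 + 12211) = (-2943 - 3810) + 12251 = -6753 + 12251 = 5498)
D - M = 5498 - 1*(-10302) = 5498 + 10302 = 15800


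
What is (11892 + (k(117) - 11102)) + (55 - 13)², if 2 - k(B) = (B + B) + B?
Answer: 2205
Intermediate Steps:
k(B) = 2 - 3*B (k(B) = 2 - ((B + B) + B) = 2 - (2*B + B) = 2 - 3*B)
(11892 + (k(117) - 11102)) + (55 - 13)² = (11892 + ((2 - 3*117) - 11102)) + (55 - 13)² = (11892 + ((2 - 351) - 11102)) + 42² = (11892 + (-349 - 11102)) + 1764 = (11892 - 11451) + 1764 = 441 + 1764 = 2205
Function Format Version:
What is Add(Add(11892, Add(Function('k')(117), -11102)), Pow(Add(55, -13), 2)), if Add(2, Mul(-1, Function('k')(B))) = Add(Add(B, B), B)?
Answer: 2205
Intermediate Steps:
Function('k')(B) = Add(2, Mul(-3, B)) (Function('k')(B) = Add(2, Mul(-1, Add(Add(B, B), B))) = Add(2, Mul(-1, Add(Mul(2, B), B))) = Add(2, Mul(-1, Mul(3, B))) = Add(2, Mul(-3, B)))
Add(Add(11892, Add(Function('k')(117), -11102)), Pow(Add(55, -13), 2)) = Add(Add(11892, Add(Add(2, Mul(-3, 117)), -11102)), Pow(Add(55, -13), 2)) = Add(Add(11892, Add(Add(2, -351), -11102)), Pow(42, 2)) = Add(Add(11892, Add(-349, -11102)), 1764) = Add(Add(11892, -11451), 1764) = Add(441, 1764) = 2205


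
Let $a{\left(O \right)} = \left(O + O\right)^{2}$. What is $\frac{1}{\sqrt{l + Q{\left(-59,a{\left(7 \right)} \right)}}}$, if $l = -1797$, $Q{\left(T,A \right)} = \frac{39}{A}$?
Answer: $- \frac{14 i \sqrt{352173}}{352173} \approx - 0.023591 i$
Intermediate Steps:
$a{\left(O \right)} = 4 O^{2}$ ($a{\left(O \right)} = \left(2 O\right)^{2} = 4 O^{2}$)
$\frac{1}{\sqrt{l + Q{\left(-59,a{\left(7 \right)} \right)}}} = \frac{1}{\sqrt{-1797 + \frac{39}{4 \cdot 7^{2}}}} = \frac{1}{\sqrt{-1797 + \frac{39}{4 \cdot 49}}} = \frac{1}{\sqrt{-1797 + \frac{39}{196}}} = \frac{1}{\sqrt{- \frac{352173}{196}}} = \frac{1}{\frac{1}{14} i \sqrt{352173}} = - \frac{14 i \sqrt{352173}}{352173}$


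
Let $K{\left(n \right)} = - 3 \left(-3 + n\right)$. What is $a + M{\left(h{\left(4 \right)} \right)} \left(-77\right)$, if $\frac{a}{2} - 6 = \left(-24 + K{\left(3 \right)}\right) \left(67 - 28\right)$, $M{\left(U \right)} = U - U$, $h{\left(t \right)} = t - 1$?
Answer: $-1860$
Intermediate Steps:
$h{\left(t \right)} = -1 + t$
$M{\left(U \right)} = 0$
$K{\left(n \right)} = 9 - 3 n$
$a = -1860$ ($a = 12 + 2 \left(-24 + \left(9 - 9\right)\right) \left(67 - 28\right) = 12 + 2 \left(-24 + \left(9 - 9\right)\right) 39 = 12 + 2 \left(-24 + 0\right) 39 = 12 + 2 \left(\left(-24\right) 39\right) = 12 + 2 \left(-936\right) = 12 - 1872 = -1860$)
$a + M{\left(h{\left(4 \right)} \right)} \left(-77\right) = -1860 + 0 \left(-77\right) = -1860 + 0 = -1860$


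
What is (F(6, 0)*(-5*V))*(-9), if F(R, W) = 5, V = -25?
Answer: -5625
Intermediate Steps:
(F(6, 0)*(-5*V))*(-9) = (5*(-5*(-25)))*(-9) = (5*125)*(-9) = 625*(-9) = -5625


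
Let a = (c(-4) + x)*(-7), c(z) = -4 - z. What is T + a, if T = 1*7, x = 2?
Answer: -7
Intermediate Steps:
a = -14 (a = ((-4 - 1*(-4)) + 2)*(-7) = ((-4 + 4) + 2)*(-7) = (0 + 2)*(-7) = 2*(-7) = -14)
T = 7
T + a = 7 - 14 = -7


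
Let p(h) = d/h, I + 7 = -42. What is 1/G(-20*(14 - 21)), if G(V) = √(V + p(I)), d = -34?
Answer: 7*√766/2298 ≈ 0.084307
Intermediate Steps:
I = -49 (I = -7 - 42 = -49)
p(h) = -34/h
G(V) = √(34/49 + V) (G(V) = √(V - 34/(-49)) = √(V - 34*(-1/49)) = √(V + 34/49) = √(34/49 + V))
1/G(-20*(14 - 21)) = 1/(√(34 + 49*(-20*(14 - 21)))/7) = 1/(√(34 + 49*(-20*(-7)))/7) = 1/(√(34 + 49*140)/7) = 1/(√(34 + 6860)/7) = 1/(√6894/7) = 1/((3*√766)/7) = 1/(3*√766/7) = 7*√766/2298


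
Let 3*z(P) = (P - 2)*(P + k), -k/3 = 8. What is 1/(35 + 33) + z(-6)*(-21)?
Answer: -114239/68 ≈ -1680.0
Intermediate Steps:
k = -24 (k = -3*8 = -24)
z(P) = (-24 + P)*(-2 + P)/3 (z(P) = ((P - 2)*(P - 24))/3 = ((-2 + P)*(-24 + P))/3 = ((-24 + P)*(-2 + P))/3 = (-24 + P)*(-2 + P)/3)
1/(35 + 33) + z(-6)*(-21) = 1/(35 + 33) + (16 - 26/3*(-6) + (1/3)*(-6)**2)*(-21) = 1/68 + (16 + 52 + (1/3)*36)*(-21) = 1/68 + (16 + 52 + 12)*(-21) = 1/68 + 80*(-21) = 1/68 - 1680 = -114239/68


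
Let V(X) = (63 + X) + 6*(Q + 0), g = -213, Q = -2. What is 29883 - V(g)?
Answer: 30045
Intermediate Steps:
V(X) = 51 + X (V(X) = (63 + X) + 6*(-2 + 0) = (63 + X) + 6*(-2) = (63 + X) - 12 = 51 + X)
29883 - V(g) = 29883 - (51 - 213) = 29883 - 1*(-162) = 29883 + 162 = 30045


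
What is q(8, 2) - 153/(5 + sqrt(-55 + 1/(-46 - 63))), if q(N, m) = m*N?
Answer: 367/57 + 2*I*sqrt(163391)/57 ≈ 6.4386 + 14.183*I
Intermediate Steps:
q(N, m) = N*m
q(8, 2) - 153/(5 + sqrt(-55 + 1/(-46 - 63))) = 8*2 - 153/(5 + sqrt(-55 + 1/(-46 - 63))) = 16 - 153/(5 + sqrt(-55 + 1/(-109))) = 16 - 153/(5 + sqrt(-55 - 1/109)) = 16 - 153/(5 + sqrt(-5996/109)) = 16 - 153/(5 + 2*I*sqrt(163391)/109)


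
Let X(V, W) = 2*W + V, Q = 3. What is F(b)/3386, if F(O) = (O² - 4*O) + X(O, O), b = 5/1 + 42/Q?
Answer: 171/1693 ≈ 0.10100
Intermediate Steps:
X(V, W) = V + 2*W
b = 19 (b = 5/1 + 42/3 = 5*1 + 42*(⅓) = 5 + 14 = 19)
F(O) = O² - O (F(O) = (O² - 4*O) + (O + 2*O) = (O² - 4*O) + 3*O = O² - O)
F(b)/3386 = (19*(-1 + 19))/3386 = (19*18)*(1/3386) = 342*(1/3386) = 171/1693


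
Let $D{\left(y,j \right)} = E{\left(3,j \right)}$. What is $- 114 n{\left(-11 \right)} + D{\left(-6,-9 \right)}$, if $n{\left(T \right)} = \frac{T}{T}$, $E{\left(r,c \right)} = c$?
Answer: $-123$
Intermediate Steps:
$D{\left(y,j \right)} = j$
$n{\left(T \right)} = 1$
$- 114 n{\left(-11 \right)} + D{\left(-6,-9 \right)} = \left(-114\right) 1 - 9 = -114 - 9 = -123$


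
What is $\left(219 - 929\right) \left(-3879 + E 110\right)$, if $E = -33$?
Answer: $5331390$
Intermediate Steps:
$\left(219 - 929\right) \left(-3879 + E 110\right) = \left(219 - 929\right) \left(-3879 - 3630\right) = - 710 \left(-3879 - 3630\right) = \left(-710\right) \left(-7509\right) = 5331390$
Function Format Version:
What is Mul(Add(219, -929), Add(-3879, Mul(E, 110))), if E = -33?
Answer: 5331390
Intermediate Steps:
Mul(Add(219, -929), Add(-3879, Mul(E, 110))) = Mul(Add(219, -929), Add(-3879, Mul(-33, 110))) = Mul(-710, Add(-3879, -3630)) = Mul(-710, -7509) = 5331390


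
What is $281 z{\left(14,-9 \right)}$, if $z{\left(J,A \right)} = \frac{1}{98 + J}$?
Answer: $\frac{281}{112} \approx 2.5089$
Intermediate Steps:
$281 z{\left(14,-9 \right)} = \frac{281}{98 + 14} = \frac{281}{112}$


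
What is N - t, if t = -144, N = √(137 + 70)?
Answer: 144 + 3*√23 ≈ 158.39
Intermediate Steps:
N = 3*√23 (N = √207 = 3*√23 ≈ 14.387)
N - t = 3*√23 - 1*(-144) = 3*√23 + 144 = 144 + 3*√23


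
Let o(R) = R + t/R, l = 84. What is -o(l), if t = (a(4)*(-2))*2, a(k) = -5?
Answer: -1769/21 ≈ -84.238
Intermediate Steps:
t = 20 (t = -5*(-2)*2 = 10*2 = 20)
o(R) = R + 20/R
-o(l) = -(84 + 20/84) = -(84 + 20*(1/84)) = -(84 + 5/21) = -1*1769/21 = -1769/21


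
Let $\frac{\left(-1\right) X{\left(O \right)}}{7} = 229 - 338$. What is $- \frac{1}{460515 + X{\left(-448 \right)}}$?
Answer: $- \frac{1}{461278} \approx -2.1679 \cdot 10^{-6}$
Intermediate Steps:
$X{\left(O \right)} = 763$ ($X{\left(O \right)} = - 7 \left(229 - 338\right) = \left(-7\right) \left(-109\right) = 763$)
$- \frac{1}{460515 + X{\left(-448 \right)}} = - \frac{1}{460515 + 763} = - \frac{1}{461278}$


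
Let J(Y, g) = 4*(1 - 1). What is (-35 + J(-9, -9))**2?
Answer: 1225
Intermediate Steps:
J(Y, g) = 0 (J(Y, g) = 4*0 = 0)
(-35 + J(-9, -9))**2 = (-35 + 0)**2 = (-35)**2 = 1225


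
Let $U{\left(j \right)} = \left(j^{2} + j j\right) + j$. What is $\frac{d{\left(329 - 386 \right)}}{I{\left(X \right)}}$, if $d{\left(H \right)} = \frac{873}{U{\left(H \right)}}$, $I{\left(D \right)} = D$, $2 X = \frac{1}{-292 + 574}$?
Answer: $\frac{164124}{2147} \approx 76.443$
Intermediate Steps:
$U{\left(j \right)} = j + 2 j^{2}$ ($U{\left(j \right)} = \left(j^{2} + j^{2}\right) + j = 2 j^{2} + j = j + 2 j^{2}$)
$X = \frac{1}{564}$ ($X = \frac{1}{2 \left(-292 + 574\right)} = \frac{1}{2 \cdot 282} = \frac{1}{2} \cdot \frac{1}{282} = \frac{1}{564} \approx 0.0017731$)
$d{\left(H \right)} = \frac{873}{H \left(1 + 2 H\right)}$
$\frac{d{\left(329 - 386 \right)}}{I{\left(X \right)}} = \frac{873}{\left(329 - 386\right) \left(1 + 2 \left(329 - 386\right)\right)} \frac{1}{\frac{1}{564}} = \frac{873}{\left(329 - 386\right) \left(1 + 2 \left(329 - 386\right)\right)} 564 = \frac{873}{\left(-57\right) \left(1 + 2 \left(-57\right)\right)} 564 = 873 \left(- \frac{1}{57}\right) \frac{1}{1 - 114} \cdot 564 = 873 \left(- \frac{1}{57}\right) \frac{1}{-113} \cdot 564 = 873 \left(- \frac{1}{57}\right) \left(- \frac{1}{113}\right) 564 = \frac{291}{2147} \cdot 564 = \frac{164124}{2147}$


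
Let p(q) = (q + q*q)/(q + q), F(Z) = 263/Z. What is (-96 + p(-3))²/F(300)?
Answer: 2822700/263 ≈ 10733.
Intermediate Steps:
p(q) = (q + q²)/(2*q) (p(q) = (q + q²)/((2*q)) = (q + q²)*(1/(2*q)) = (q + q²)/(2*q))
(-96 + p(-3))²/F(300) = (-96 + (½ + (½)*(-3)))²/((263/300)) = (-96 + (½ - 3/2))²/((263*(1/300))) = (-96 - 1)²/(263/300) = (-97)²*(300/263) = 9409*(300/263) = 2822700/263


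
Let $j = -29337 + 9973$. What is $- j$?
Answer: $19364$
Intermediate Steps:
$j = -19364$
$- j = \left(-1\right) \left(-19364\right) = 19364$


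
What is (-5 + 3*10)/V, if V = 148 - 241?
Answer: -25/93 ≈ -0.26882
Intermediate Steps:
V = -93
(-5 + 3*10)/V = (-5 + 3*10)/(-93) = (-5 + 30)*(-1/93) = 25*(-1/93) = -25/93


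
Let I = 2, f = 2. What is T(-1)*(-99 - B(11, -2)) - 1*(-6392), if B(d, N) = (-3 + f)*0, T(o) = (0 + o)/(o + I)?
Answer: 6491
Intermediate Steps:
T(o) = o/(2 + o) (T(o) = (0 + o)/(o + 2) = o/(2 + o))
B(d, N) = 0 (B(d, N) = (-3 + 2)*0 = -1*0 = 0)
T(-1)*(-99 - B(11, -2)) - 1*(-6392) = (-1/(2 - 1))*(-99 - 1*0) - 1*(-6392) = (-1/1)*(-99 + 0) + 6392 = -1*1*(-99) + 6392 = -1*(-99) + 6392 = 99 + 6392 = 6491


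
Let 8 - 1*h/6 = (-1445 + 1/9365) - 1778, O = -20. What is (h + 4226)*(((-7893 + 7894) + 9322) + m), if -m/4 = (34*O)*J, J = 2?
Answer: 3264488659362/9365 ≈ 3.4858e+8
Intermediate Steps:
h = 181549884/9365 (h = 48 - 6*((-1445 + 1/9365) - 1778) = 48 - 6*(-13532424/9365 - 1778) = 48 - 6*(-30183394/9365) = 48 + 181100364/9365 = 181549884/9365 ≈ 19386.)
m = 5440 (m = -4*34*(-20)*2 = -(-2720)*2 = -4*(-1360) = 5440)
(h + 4226)*(((-7893 + 7894) + 9322) + m) = (181549884/9365 + 4226)*(((-7893 + 7894) + 9322) + 5440) = 221126374*((1 + 9322) + 5440)/9365 = 221126374*(9323 + 5440)/9365 = (221126374/9365)*14763 = 3264488659362/9365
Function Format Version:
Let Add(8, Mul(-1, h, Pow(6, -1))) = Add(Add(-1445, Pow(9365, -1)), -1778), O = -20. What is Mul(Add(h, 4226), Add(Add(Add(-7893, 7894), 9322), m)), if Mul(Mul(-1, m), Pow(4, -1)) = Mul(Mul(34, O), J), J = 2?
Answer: Rational(3264488659362, 9365) ≈ 3.4858e+8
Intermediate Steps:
h = Rational(181549884, 9365) (h = Add(48, Mul(-6, Add(Add(-1445, Pow(9365, -1)), -1778))) = Add(48, Mul(-6, Add(Add(-1445, Rational(1, 9365)), -1778))) = Add(48, Mul(-6, Add(Rational(-13532424, 9365), -1778))) = Add(48, Mul(-6, Rational(-30183394, 9365))) = Add(48, Rational(181100364, 9365)) = Rational(181549884, 9365) ≈ 19386.)
m = 5440 (m = Mul(-4, Mul(Mul(34, -20), 2)) = Mul(-4, Mul(-680, 2)) = Mul(-4, -1360) = 5440)
Mul(Add(h, 4226), Add(Add(Add(-7893, 7894), 9322), m)) = Mul(Add(Rational(181549884, 9365), 4226), Add(Add(Add(-7893, 7894), 9322), 5440)) = Mul(Rational(221126374, 9365), Add(Add(1, 9322), 5440)) = Mul(Rational(221126374, 9365), Add(9323, 5440)) = Mul(Rational(221126374, 9365), 14763) = Rational(3264488659362, 9365)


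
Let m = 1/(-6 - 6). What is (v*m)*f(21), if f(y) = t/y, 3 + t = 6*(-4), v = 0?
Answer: 0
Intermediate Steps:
m = -1/12 (m = 1/(-12) = -1/12 ≈ -0.083333)
t = -27 (t = -3 + 6*(-4) = -3 - 24 = -27)
f(y) = -27/y
(v*m)*f(21) = (0*(-1/12))*(-27/21) = 0*(-27*1/21) = 0*(-9/7) = 0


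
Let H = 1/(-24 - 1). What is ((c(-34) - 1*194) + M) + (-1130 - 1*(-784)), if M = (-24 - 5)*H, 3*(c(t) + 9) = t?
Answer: -41938/75 ≈ -559.17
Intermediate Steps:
c(t) = -9 + t/3
H = -1/25 (H = 1/(-25) = -1/25 ≈ -0.040000)
M = 29/25 (M = (-24 - 5)*(-1/25) = -29*(-1/25) = 29/25 ≈ 1.1600)
((c(-34) - 1*194) + M) + (-1130 - 1*(-784)) = (((-9 + (⅓)*(-34)) - 1*194) + 29/25) + (-1130 - 1*(-784)) = (((-9 - 34/3) - 194) + 29/25) + (-1130 + 784) = ((-61/3 - 194) + 29/25) - 346 = (-643/3 + 29/25) - 346 = -15988/75 - 346 = -41938/75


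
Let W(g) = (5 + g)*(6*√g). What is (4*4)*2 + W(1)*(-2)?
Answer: -40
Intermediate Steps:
W(g) = 6*√g*(5 + g)
(4*4)*2 + W(1)*(-2) = (4*4)*2 + (6*√1*(5 + 1))*(-2) = 16*2 + (6*1*6)*(-2) = 32 + 36*(-2) = 32 - 72 = -40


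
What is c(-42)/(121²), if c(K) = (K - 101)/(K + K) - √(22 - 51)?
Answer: 13/111804 - I*√29/14641 ≈ 0.00011627 - 0.00036781*I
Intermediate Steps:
c(K) = (-101 + K)/(2*K) - I*√29 (c(K) = (-101 + K)/((2*K)) - √(-29) = (-101 + K)*(1/(2*K)) - I*√29 = (-101 + K)/(2*K) - I*√29)
c(-42)/(121²) = (½ - 101/2/(-42) - I*√29)/(121²) = (½ - 101/2*(-1/42) - I*√29)/14641 = (½ + 101/84 - I*√29)*(1/14641) = (143/84 - I*√29)*(1/14641) = 13/111804 - I*√29/14641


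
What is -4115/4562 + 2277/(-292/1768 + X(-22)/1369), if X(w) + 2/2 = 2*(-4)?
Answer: -6285988372277/474060230 ≈ -13260.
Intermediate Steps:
X(w) = -9 (X(w) = -1 + 2*(-4) = -1 - 8 = -9)
-4115/4562 + 2277/(-292/1768 + X(-22)/1369) = -4115/4562 + 2277/(-292/1768 - 9/1369) = -4115*1/4562 + 2277/(-292*1/1768 - 9*1/1369) = -4115/4562 + 2277/(-73/442 - 9/1369) = -4115/4562 + 2277/(-103915/605098) = -4115/4562 + 2277*(-605098/103915) = -4115/4562 - 1377808146/103915 = -6285988372277/474060230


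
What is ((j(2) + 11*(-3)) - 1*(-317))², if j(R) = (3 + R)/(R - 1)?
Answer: 83521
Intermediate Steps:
j(R) = (3 + R)/(-1 + R)
((j(2) + 11*(-3)) - 1*(-317))² = (((3 + 2)/(-1 + 2) + 11*(-3)) - 1*(-317))² = ((5/1 - 33) + 317)² = ((1*5 - 33) + 317)² = ((5 - 33) + 317)² = (-28 + 317)² = 289² = 83521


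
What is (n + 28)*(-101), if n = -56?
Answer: 2828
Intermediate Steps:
(n + 28)*(-101) = (-56 + 28)*(-101) = -28*(-101) = 2828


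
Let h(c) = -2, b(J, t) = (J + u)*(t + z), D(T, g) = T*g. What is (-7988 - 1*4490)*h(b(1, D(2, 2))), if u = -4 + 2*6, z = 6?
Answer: 24956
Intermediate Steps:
u = 8 (u = -4 + 12 = 8)
b(J, t) = (6 + t)*(8 + J) (b(J, t) = (J + 8)*(t + 6) = (8 + J)*(6 + t) = (6 + t)*(8 + J))
(-7988 - 1*4490)*h(b(1, D(2, 2))) = (-7988 - 1*4490)*(-2) = (-7988 - 4490)*(-2) = -12478*(-2) = 24956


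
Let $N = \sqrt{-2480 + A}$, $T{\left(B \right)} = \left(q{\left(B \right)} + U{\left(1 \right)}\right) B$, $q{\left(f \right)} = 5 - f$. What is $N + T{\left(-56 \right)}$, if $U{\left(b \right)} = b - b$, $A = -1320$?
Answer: $-3416 + 10 i \sqrt{38} \approx -3416.0 + 61.644 i$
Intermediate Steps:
$U{\left(b \right)} = 0$
$T{\left(B \right)} = B \left(5 - B\right)$ ($T{\left(B \right)} = \left(\left(5 - B\right) + 0\right) B = \left(5 - B\right) B = B \left(5 - B\right)$)
$N = 10 i \sqrt{38}$ ($N = \sqrt{-2480 - 1320} = \sqrt{-3800} = 10 i \sqrt{38} \approx 61.644 i$)
$N + T{\left(-56 \right)} = 10 i \sqrt{38} - 56 \left(5 - -56\right) = 10 i \sqrt{38} - 56 \left(5 + 56\right) = 10 i \sqrt{38} - 3416 = -3416 + 10 i \sqrt{38}$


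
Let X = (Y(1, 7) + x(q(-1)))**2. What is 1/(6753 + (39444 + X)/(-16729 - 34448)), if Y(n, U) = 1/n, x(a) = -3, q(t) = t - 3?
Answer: 51177/345558833 ≈ 0.00014810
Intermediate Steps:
q(t) = -3 + t
X = 4 (X = (1/1 - 3)**2 = (1 - 3)**2 = (-2)**2 = 4)
1/(6753 + (39444 + X)/(-16729 - 34448)) = 1/(6753 + (39444 + 4)/(-16729 - 34448)) = 1/(6753 + 39448/(-51177)) = 1/(6753 + 39448*(-1/51177)) = 1/(6753 - 39448/51177) = 1/(345558833/51177) = 51177/345558833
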